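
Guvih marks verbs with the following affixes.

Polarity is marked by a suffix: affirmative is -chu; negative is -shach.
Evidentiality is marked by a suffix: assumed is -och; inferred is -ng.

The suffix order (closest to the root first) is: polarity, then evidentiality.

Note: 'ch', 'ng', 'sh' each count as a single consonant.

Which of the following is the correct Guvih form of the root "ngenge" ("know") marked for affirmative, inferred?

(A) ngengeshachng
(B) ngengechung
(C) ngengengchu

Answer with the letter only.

Attach polarity affirmative -chu → ngengechu.
Attach evidentiality inferred -ng → ngengechung.
So the correct form is ngengechung, option (B).
(A) ngengeshachng is wrong: it uses negative instead of affirmative for polarity.
(C) ngengengchu is wrong: it has the affixes in the wrong order.

B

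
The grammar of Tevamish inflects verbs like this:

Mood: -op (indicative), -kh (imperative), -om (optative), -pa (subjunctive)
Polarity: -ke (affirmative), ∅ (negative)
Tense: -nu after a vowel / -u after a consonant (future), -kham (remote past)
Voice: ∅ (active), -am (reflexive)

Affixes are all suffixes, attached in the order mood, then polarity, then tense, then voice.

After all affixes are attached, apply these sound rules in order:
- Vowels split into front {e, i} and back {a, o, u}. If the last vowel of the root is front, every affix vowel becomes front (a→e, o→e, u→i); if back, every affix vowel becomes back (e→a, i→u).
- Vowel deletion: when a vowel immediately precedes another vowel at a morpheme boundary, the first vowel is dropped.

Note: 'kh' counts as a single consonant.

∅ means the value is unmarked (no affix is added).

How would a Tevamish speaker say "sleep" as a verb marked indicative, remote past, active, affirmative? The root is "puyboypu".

Attach mood indicative -op → puyboypuop.
Attach polarity affirmative -ke → puyboypuopke.
Attach tense remote past -kham → puyboypuopkekham.
voice = active: zero marking, form stays puyboypuopkekham.
Apply vowel harmony: puyboypuopkekham → puyboypuopkakham.
Apply vowel deletion: puyboypuopkakham → puyboypopkakham.

puyboypopkakham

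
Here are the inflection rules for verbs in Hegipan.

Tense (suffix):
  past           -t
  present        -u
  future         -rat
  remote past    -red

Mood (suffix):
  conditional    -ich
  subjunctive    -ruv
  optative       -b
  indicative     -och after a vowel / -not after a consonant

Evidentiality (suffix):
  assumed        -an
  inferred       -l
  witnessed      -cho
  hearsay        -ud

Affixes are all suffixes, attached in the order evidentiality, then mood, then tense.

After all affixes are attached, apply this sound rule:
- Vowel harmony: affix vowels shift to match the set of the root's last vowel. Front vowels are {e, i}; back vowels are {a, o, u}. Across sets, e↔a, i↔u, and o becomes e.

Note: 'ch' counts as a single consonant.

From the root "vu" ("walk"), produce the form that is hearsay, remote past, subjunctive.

vuudruvrad

Attach evidentiality hearsay -ud → vuud.
Attach mood subjunctive -ruv → vuudruv.
Attach tense remote past -red → vuudruvred.
Apply vowel harmony: vuudruvred → vuudruvrad.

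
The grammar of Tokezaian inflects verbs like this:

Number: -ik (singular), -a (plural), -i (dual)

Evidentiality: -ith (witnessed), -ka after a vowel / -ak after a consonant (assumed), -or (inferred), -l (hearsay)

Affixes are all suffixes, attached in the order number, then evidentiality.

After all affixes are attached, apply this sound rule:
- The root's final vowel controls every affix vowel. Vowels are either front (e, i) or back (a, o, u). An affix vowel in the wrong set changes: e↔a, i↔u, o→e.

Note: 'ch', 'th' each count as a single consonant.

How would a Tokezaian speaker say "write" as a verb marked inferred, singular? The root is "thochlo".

thochloukor

Attach number singular -ik → thochloik.
Attach evidentiality inferred -or → thochloikor.
Apply vowel harmony: thochloikor → thochloukor.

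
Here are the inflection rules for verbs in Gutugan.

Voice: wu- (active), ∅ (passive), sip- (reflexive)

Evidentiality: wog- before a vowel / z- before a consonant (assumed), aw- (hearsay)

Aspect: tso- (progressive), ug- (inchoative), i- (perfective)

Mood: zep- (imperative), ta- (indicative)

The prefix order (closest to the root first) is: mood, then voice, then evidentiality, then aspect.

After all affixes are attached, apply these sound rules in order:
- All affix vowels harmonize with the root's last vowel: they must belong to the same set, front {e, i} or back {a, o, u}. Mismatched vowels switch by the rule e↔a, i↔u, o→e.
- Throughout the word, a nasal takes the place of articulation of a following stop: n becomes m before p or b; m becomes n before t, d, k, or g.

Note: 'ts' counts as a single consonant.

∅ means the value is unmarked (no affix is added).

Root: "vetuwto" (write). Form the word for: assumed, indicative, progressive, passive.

tsoztavetuwto

Attach mood indicative ta- → tavetuwto.
voice = passive: zero marking, form stays tavetuwto.
Attach evidentiality assumed z- (before consonant 't') → ztavetuwto.
Attach aspect progressive tso- → tsoztavetuwto.
Vowel harmony: no change.
Nasal assimilation: no change.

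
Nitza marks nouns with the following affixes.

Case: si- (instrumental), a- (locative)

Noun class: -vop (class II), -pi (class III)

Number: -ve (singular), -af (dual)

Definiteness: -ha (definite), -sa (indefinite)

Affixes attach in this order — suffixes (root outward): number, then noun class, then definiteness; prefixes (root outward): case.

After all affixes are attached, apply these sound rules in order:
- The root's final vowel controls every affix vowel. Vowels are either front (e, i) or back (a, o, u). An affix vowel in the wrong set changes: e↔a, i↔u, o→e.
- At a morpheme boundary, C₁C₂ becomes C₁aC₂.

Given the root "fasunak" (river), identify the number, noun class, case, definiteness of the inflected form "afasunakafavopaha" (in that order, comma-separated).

Segment: a-fasunak-af-vop-ha.
number: -af → dual.
noun class: -vop → class II.
case: a- → locative.
definiteness: -ha → definite.

dual, class II, locative, definite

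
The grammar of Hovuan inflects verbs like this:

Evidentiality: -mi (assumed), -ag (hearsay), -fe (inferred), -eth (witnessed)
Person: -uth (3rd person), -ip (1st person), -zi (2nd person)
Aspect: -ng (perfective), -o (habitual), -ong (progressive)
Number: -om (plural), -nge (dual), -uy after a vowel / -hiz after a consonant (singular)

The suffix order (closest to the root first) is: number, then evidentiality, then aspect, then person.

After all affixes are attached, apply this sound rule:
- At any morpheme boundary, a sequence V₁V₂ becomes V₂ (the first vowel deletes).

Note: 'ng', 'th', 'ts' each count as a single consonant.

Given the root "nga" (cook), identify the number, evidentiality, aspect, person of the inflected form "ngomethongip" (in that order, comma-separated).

Segment: nga-om-eth-ong-ip.
number: -om → plural.
evidentiality: -eth → witnessed.
aspect: -ong → progressive.
person: -ip → 1st person.

plural, witnessed, progressive, 1st person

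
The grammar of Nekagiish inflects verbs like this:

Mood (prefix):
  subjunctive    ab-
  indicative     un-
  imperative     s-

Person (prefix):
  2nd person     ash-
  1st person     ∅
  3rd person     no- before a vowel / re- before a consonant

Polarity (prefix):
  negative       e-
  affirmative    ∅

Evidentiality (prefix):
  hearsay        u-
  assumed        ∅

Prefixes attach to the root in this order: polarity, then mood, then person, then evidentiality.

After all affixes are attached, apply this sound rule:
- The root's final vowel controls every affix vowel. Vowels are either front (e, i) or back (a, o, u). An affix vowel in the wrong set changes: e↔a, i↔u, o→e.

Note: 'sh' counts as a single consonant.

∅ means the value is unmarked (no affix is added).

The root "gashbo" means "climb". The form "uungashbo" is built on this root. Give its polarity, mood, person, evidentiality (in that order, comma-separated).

affirmative, indicative, 1st person, hearsay

Segment: u-un-gashbo.
polarity: ∅ → affirmative.
mood: un- → indicative.
person: ∅ → 1st person.
evidentiality: u- → hearsay.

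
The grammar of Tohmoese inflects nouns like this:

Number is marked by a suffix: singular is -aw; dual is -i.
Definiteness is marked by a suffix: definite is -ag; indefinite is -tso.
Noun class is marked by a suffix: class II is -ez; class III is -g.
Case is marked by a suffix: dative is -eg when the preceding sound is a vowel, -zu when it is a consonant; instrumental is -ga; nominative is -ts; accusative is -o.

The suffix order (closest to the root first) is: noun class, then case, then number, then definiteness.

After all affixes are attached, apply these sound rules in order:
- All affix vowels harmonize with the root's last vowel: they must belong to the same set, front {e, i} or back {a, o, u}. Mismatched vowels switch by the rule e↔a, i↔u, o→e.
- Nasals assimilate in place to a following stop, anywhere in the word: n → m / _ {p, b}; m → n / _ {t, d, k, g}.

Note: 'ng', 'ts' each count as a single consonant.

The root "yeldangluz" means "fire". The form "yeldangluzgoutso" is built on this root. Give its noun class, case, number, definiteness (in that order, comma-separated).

class III, accusative, dual, indefinite

Segment: yeldangluz-g-o-i-tso.
noun class: -g → class III.
case: -o → accusative.
number: -i → dual.
definiteness: -tso → indefinite.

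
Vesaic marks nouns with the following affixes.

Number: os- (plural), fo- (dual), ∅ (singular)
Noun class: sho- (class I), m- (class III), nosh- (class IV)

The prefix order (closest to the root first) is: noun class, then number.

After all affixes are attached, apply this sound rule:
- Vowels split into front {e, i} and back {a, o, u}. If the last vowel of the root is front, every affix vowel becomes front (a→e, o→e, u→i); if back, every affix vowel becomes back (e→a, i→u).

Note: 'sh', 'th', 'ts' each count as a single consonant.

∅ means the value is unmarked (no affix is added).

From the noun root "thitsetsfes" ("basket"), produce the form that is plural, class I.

esshethitsetsfes

Attach noun class class I sho- → shothitsetsfes.
Attach number plural os- → osshothitsetsfes.
Apply vowel harmony: osshothitsetsfes → esshethitsetsfes.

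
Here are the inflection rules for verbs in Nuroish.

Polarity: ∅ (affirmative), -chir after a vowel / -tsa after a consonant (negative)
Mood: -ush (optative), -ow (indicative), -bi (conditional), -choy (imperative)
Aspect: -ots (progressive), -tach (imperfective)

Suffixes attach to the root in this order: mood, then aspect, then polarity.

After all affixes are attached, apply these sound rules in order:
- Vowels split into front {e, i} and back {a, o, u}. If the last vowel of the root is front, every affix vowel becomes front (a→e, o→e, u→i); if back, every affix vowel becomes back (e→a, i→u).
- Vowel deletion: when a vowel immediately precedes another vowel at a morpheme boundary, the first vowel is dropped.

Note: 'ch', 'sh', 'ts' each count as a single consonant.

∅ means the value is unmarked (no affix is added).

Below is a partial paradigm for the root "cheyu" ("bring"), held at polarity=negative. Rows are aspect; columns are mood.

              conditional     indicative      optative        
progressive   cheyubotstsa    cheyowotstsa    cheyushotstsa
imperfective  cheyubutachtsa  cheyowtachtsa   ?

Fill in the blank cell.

cheyushtachtsa

Attach mood optative -ush → cheyuush.
Attach aspect imperfective -tach → cheyuushtach.
Attach polarity negative -tsa (after consonant 'ch') → cheyuushtachtsa.
Vowel harmony: no change.
Apply vowel deletion: cheyuushtachtsa → cheyushtachtsa.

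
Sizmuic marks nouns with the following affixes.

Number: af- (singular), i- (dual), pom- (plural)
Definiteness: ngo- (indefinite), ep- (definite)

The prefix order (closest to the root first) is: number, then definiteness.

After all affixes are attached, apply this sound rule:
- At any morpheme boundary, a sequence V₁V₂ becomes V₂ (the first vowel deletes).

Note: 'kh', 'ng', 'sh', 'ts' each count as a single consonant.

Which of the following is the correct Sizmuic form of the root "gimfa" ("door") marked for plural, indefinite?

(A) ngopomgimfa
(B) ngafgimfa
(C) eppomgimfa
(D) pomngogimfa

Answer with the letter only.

Attach number plural pom- → pomgimfa.
Attach definiteness indefinite ngo- → ngopomgimfa.
Vowel deletion: no change.
So the correct form is ngopomgimfa, option (A).
(B) ngafgimfa is wrong: it uses singular instead of plural for number.
(D) pomngogimfa is wrong: it has the affixes in the wrong order.
(C) eppomgimfa is wrong: it uses definite instead of indefinite for definiteness.

A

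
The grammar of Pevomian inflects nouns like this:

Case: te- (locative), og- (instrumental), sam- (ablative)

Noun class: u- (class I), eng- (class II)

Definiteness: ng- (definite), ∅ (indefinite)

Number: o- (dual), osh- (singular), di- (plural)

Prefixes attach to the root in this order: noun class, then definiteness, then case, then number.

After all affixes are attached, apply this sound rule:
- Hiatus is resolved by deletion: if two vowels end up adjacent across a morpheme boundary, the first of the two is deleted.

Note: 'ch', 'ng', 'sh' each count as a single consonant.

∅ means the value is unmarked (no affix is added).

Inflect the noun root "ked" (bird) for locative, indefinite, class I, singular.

Attach noun class class I u- → uked.
definiteness = indefinite: zero marking, form stays uked.
Attach case locative te- → teuked.
Attach number singular osh- → oshteuked.
Apply vowel deletion: oshteuked → oshtuked.

oshtuked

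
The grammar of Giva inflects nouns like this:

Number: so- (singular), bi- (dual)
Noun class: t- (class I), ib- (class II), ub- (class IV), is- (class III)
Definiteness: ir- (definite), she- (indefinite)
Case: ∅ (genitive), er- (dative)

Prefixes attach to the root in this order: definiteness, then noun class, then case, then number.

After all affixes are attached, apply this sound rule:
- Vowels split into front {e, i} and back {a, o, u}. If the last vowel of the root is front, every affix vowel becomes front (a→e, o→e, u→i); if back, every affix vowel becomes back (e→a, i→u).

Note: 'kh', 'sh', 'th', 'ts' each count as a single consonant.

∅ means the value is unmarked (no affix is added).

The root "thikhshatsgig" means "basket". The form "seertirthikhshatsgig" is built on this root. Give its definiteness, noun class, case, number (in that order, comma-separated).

Segment: so-er-t-ir-thikhshatsgig.
definiteness: ir- → definite.
noun class: t- → class I.
case: er- → dative.
number: so- → singular.

definite, class I, dative, singular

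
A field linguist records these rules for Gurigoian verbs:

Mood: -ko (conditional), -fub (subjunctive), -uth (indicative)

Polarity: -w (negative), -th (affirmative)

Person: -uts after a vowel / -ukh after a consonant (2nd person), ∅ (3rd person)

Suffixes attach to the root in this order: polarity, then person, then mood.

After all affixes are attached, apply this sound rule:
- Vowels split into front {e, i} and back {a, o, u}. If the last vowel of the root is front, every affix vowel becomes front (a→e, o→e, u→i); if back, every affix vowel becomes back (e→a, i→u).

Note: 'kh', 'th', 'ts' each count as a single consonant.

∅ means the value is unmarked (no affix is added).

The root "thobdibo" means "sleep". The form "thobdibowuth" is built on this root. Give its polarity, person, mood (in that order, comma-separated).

negative, 3rd person, indicative

Segment: thobdibo-w-uth.
polarity: -w → negative.
person: ∅ → 3rd person.
mood: -uth → indicative.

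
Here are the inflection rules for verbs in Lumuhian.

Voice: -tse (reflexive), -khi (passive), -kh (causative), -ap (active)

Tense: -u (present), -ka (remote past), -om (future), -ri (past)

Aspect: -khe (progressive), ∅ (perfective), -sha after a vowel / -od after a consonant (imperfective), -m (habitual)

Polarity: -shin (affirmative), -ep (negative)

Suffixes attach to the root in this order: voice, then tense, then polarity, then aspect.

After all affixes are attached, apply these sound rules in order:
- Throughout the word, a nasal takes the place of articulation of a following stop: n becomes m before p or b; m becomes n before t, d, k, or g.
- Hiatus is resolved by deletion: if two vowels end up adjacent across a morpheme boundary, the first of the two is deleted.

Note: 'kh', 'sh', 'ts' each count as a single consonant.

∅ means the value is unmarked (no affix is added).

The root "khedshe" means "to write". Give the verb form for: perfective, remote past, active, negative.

Attach voice active -ap → khedsheap.
Attach tense remote past -ka → khedsheapka.
Attach polarity negative -ep → khedsheapkaep.
aspect = perfective: zero marking, form stays khedsheapkaep.
Nasal assimilation: no change.
Apply vowel deletion: khedsheapkaep → khedshapkep.

khedshapkep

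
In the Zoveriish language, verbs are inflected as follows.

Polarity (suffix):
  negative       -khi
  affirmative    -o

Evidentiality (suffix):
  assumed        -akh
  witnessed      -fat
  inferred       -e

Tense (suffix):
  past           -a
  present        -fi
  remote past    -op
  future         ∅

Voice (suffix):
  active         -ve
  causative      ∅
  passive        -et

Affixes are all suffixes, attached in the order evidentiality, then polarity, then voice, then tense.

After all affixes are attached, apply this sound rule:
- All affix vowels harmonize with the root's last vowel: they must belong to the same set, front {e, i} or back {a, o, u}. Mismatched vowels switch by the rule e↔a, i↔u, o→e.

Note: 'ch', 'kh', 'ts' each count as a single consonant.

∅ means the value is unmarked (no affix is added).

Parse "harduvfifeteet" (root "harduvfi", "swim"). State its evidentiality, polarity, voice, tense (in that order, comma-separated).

Segment: harduvfi-fat-o-et.
evidentiality: -fat → witnessed.
polarity: -o → affirmative.
voice: -et → passive.
tense: ∅ → future.

witnessed, affirmative, passive, future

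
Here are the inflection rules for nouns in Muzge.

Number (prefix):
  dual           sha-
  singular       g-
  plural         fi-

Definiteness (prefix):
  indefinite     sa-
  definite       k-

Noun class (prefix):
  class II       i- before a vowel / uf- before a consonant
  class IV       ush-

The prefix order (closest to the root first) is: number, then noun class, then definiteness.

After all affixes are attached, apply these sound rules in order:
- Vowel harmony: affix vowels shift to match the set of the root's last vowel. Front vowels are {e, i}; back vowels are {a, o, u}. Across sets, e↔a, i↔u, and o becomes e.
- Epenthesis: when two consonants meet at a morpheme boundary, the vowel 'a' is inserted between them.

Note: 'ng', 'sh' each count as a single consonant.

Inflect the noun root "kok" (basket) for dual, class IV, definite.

Attach number dual sha- → shakok.
Attach noun class class IV ush- → ushshakok.
Attach definiteness definite k- → kushshakok.
Vowel harmony: no change.
Apply epenthesis: kushshakok → kushashakok.

kushashakok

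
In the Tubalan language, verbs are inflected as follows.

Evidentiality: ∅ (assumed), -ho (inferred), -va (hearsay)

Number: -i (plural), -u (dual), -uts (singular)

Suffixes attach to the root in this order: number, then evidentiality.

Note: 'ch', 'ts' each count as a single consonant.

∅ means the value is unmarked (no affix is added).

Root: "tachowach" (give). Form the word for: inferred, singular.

tachowachutsho

Attach number singular -uts → tachowachuts.
Attach evidentiality inferred -ho → tachowachutsho.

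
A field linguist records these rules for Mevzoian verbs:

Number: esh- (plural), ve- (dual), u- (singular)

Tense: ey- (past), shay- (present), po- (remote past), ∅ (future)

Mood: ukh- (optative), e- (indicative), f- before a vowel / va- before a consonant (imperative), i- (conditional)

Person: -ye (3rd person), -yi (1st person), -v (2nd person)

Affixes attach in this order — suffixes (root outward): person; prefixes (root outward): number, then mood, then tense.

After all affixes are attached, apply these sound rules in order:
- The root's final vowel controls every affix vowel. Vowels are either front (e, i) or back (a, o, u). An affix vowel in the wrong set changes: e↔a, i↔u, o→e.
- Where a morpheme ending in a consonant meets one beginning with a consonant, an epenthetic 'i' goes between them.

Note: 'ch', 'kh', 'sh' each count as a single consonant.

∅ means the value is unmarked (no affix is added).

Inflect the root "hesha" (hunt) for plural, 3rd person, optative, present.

Attach number plural esh- → eshhesha.
Attach mood optative ukh- → ukheshhesha.
Attach person 3rd person -ye → ukheshheshaye.
Attach tense present shay- → shayukheshheshaye.
Apply vowel harmony: shayukheshheshaye → shayukhashheshaya.
Apply epenthesis: shayukhashheshaya → shayukhashiheshaya.

shayukhashiheshaya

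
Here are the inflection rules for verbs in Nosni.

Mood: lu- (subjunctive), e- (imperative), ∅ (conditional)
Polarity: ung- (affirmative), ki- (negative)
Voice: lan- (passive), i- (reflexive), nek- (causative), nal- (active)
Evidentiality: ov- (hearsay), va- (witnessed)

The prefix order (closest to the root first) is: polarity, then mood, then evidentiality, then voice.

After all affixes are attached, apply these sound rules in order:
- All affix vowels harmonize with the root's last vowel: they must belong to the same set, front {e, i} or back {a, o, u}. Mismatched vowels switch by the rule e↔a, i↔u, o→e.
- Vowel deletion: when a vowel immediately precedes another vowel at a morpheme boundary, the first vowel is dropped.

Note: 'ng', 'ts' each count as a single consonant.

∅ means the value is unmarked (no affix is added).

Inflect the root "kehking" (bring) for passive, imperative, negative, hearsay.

lenevekikehking

Attach polarity negative ki- → kikehking.
Attach mood imperative e- → ekikehking.
Attach evidentiality hearsay ov- → ovekikehking.
Attach voice passive lan- → lanovekikehking.
Apply vowel harmony: lanovekikehking → lenevekikehking.
Vowel deletion: no change.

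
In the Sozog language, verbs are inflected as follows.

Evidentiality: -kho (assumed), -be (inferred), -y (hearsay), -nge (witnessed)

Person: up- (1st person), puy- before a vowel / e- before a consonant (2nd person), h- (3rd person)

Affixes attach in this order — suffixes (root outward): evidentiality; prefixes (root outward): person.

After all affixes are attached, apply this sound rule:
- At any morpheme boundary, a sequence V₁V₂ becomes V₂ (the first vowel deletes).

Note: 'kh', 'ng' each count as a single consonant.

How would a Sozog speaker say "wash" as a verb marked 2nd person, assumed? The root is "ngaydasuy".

Attach person 2nd person e- (before consonant 'ng') → engaydasuy.
Attach evidentiality assumed -kho → engaydasuykho.
Vowel deletion: no change.

engaydasuykho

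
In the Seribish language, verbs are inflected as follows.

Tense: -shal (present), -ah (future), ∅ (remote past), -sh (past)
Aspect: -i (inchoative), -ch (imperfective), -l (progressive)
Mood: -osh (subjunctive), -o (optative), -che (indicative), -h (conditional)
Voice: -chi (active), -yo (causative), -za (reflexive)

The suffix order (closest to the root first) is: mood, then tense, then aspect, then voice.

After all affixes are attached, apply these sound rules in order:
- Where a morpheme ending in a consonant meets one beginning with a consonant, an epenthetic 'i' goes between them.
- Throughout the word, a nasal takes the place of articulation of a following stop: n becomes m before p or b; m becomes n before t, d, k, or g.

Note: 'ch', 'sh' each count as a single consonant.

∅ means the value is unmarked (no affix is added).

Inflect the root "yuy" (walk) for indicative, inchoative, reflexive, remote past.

Attach mood indicative -che → yuyche.
tense = remote past: zero marking, form stays yuyche.
Attach aspect inchoative -i → yuychei.
Attach voice reflexive -za → yuycheiza.
Apply epenthesis: yuycheiza → yuyicheiza.
Nasal assimilation: no change.

yuyicheiza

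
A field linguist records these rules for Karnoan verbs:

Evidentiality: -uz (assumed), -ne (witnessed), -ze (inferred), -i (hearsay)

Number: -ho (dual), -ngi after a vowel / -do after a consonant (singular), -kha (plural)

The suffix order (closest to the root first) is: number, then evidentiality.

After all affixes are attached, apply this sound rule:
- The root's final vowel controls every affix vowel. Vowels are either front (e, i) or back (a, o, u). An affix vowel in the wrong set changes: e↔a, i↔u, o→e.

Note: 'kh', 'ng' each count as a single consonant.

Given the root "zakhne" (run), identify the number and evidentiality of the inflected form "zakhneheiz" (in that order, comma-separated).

dual, assumed

Segment: zakhne-ho-uz.
number: -ho → dual.
evidentiality: -uz → assumed.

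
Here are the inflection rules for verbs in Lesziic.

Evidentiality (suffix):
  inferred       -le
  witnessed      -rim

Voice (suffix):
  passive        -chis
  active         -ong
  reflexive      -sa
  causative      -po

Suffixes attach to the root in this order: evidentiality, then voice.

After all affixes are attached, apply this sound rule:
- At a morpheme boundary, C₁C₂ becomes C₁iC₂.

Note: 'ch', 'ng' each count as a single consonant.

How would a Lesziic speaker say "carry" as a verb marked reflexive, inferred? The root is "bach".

Attach evidentiality inferred -le → bachle.
Attach voice reflexive -sa → bachlesa.
Apply epenthesis: bachlesa → bachilesa.

bachilesa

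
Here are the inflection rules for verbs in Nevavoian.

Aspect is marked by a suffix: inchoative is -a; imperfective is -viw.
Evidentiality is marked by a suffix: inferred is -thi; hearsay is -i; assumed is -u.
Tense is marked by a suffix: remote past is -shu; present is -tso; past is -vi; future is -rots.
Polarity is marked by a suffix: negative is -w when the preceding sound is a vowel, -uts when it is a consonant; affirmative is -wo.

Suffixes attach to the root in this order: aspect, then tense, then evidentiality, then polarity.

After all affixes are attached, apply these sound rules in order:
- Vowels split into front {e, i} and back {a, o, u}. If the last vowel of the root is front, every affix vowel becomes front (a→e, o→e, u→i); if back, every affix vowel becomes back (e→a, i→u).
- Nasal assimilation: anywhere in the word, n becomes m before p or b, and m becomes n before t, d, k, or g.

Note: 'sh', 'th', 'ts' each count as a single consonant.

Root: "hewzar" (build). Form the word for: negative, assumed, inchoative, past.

hewzaravuuw

Attach aspect inchoative -a → hewzara.
Attach tense past -vi → hewzaravi.
Attach evidentiality assumed -u → hewzaraviu.
Attach polarity negative -w (after vowel 'u') → hewzaraviuw.
Apply vowel harmony: hewzaraviuw → hewzaravuuw.
Nasal assimilation: no change.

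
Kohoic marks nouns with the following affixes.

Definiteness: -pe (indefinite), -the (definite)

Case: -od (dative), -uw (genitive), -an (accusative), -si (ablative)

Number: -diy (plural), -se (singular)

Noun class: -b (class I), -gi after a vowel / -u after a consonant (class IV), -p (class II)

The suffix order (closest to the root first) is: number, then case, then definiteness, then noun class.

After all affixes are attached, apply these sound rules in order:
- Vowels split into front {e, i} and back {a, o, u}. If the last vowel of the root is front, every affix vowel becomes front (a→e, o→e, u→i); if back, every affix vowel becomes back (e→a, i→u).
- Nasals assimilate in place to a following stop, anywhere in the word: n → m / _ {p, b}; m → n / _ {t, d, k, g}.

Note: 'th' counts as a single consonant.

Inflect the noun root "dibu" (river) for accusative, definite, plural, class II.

dibuduyanthap

Attach number plural -diy → dibudiy.
Attach case accusative -an → dibudiyan.
Attach definiteness definite -the → dibudiyanthe.
Attach noun class class II -p → dibudiyanthep.
Apply vowel harmony: dibudiyanthep → dibuduyanthap.
Nasal assimilation: no change.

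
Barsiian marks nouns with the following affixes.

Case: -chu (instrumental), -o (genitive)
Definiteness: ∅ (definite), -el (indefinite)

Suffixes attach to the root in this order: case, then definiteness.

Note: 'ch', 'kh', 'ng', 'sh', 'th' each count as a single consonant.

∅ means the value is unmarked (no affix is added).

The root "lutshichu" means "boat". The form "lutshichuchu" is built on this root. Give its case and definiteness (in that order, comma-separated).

instrumental, definite

Segment: lutshichu-chu.
case: -chu → instrumental.
definiteness: ∅ → definite.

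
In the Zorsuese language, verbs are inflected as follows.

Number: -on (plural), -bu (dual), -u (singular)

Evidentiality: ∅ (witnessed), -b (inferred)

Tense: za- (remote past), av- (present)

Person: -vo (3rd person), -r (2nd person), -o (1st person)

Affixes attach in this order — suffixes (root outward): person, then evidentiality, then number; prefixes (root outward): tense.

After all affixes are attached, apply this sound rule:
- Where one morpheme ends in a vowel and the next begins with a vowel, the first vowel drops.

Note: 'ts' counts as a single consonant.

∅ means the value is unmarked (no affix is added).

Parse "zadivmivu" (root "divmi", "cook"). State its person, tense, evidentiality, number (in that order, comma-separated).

Segment: za-divmi-vo-u.
person: -vo → 3rd person.
tense: za- → remote past.
evidentiality: ∅ → witnessed.
number: -u → singular.

3rd person, remote past, witnessed, singular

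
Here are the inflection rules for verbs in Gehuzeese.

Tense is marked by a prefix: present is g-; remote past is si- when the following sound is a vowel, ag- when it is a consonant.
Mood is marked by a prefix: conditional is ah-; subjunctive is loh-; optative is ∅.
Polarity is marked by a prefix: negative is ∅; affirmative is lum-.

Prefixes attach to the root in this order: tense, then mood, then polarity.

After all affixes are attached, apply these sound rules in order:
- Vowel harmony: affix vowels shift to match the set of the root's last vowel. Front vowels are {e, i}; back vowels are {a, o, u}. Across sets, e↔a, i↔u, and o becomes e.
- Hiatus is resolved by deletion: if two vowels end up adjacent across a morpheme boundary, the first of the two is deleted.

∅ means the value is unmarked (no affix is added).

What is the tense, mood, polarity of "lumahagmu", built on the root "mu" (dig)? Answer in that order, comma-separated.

Segment: lum-ah-ag-mu.
tense: si/ag- → remote past.
mood: ah- → conditional.
polarity: lum- → affirmative.

remote past, conditional, affirmative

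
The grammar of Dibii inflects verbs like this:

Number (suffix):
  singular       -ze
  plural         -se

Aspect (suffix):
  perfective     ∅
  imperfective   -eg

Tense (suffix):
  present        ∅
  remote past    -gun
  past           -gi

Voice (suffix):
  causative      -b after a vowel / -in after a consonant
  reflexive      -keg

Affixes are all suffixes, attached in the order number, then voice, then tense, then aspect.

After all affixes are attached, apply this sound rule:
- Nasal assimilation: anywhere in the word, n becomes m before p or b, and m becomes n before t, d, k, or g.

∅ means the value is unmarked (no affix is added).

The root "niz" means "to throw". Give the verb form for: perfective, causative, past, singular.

nizzebgi

Attach number singular -ze → nizze.
Attach voice causative -b (after vowel 'e') → nizzeb.
Attach tense past -gi → nizzebgi.
aspect = perfective: zero marking, form stays nizzebgi.
Nasal assimilation: no change.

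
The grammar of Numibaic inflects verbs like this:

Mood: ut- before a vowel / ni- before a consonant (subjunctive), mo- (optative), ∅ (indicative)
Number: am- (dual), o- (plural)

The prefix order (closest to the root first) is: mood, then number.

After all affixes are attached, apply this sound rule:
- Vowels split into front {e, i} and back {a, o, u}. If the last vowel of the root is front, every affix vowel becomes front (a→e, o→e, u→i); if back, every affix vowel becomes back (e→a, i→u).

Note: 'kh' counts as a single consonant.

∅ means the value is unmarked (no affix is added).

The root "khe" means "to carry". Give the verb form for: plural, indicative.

ekhe

mood = indicative: zero marking, form stays khe.
Attach number plural o- → okhe.
Apply vowel harmony: okhe → ekhe.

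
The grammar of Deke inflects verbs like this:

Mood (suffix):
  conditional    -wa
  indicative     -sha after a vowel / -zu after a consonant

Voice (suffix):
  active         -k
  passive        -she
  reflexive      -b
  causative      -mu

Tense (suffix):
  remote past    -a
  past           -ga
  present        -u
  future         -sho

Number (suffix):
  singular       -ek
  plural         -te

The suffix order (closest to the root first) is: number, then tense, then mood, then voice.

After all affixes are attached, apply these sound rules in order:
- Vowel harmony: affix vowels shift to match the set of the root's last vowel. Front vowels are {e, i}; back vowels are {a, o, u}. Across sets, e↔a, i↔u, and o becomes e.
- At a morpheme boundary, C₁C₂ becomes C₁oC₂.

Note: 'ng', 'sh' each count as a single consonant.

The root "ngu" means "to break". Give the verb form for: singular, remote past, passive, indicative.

Attach number singular -ek → nguek.
Attach tense remote past -a → ngueka.
Attach mood indicative -sha (after vowel 'a') → nguekasha.
Attach voice passive -she → nguekashashe.
Apply vowel harmony: nguekashashe → nguakashasha.
Epenthesis: no change.

nguakashasha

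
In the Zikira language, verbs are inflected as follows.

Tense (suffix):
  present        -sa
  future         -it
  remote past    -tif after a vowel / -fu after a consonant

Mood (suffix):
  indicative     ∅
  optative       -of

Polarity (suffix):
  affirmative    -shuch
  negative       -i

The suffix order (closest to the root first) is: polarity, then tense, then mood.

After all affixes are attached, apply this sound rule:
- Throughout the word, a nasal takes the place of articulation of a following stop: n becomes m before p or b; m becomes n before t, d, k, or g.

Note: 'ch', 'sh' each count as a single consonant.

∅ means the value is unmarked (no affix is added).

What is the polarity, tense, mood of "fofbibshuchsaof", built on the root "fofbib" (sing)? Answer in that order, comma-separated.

affirmative, present, optative

Segment: fofbib-shuch-sa-of.
polarity: -shuch → affirmative.
tense: -sa → present.
mood: -of → optative.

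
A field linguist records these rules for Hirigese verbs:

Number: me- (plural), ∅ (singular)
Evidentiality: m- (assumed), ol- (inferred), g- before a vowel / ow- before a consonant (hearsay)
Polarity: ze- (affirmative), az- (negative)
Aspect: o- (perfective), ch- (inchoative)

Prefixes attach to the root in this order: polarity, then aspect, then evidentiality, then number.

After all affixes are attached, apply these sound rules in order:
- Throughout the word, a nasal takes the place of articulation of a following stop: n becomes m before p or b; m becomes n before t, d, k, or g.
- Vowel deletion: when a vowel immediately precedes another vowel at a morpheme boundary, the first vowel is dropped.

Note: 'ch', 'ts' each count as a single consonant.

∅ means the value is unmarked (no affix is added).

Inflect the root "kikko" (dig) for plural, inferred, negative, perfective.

molazkikko

Attach polarity negative az- → azkikko.
Attach aspect perfective o- → oazkikko.
Attach evidentiality inferred ol- → oloazkikko.
Attach number plural me- → meoloazkikko.
Nasal assimilation: no change.
Apply vowel deletion: meoloazkikko → molazkikko.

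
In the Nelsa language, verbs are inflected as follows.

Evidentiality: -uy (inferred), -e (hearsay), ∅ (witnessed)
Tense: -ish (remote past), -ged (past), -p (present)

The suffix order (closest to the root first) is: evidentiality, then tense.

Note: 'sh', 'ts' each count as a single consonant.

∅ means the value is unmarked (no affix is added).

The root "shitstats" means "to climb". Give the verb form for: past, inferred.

shitstatsuyged

Attach evidentiality inferred -uy → shitstatsuy.
Attach tense past -ged → shitstatsuyged.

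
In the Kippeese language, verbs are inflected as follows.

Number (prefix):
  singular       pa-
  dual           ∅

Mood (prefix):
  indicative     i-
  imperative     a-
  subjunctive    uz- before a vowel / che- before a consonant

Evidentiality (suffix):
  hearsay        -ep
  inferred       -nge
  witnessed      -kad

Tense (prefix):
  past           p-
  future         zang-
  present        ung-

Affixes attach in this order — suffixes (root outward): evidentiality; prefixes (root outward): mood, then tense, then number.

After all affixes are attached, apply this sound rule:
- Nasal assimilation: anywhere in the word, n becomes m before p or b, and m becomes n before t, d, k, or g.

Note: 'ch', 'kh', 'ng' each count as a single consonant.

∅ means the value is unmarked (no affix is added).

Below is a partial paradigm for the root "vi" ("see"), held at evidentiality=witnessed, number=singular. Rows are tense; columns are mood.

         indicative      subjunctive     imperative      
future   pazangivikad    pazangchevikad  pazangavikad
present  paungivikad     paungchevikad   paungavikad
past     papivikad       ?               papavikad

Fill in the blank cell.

Attach evidentiality witnessed -kad → vikad.
Attach mood subjunctive che- (before consonant 'v') → chevikad.
Attach tense past p- → pchevikad.
Attach number singular pa- → papchevikad.
Nasal assimilation: no change.

papchevikad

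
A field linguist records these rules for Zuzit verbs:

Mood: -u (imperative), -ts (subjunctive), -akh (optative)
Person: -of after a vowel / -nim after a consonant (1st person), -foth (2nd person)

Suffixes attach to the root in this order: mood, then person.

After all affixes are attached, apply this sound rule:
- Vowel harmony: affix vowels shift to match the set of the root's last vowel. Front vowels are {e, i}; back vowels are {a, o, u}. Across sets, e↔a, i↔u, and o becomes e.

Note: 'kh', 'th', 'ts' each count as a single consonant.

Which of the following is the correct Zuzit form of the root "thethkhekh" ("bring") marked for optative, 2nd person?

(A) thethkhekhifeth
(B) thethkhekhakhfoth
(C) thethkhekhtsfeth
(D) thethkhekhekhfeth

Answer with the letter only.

D

Attach mood optative -akh → thethkhekhakh.
Attach person 2nd person -foth → thethkhekhakhfoth.
Apply vowel harmony: thethkhekhakhfoth → thethkhekhekhfeth.
So the correct form is thethkhekhekhfeth, option (D).
(C) thethkhekhtsfeth is wrong: it uses subjunctive instead of optative for mood.
(B) thethkhekhakhfoth is wrong: it fails to apply the sound rule(s).
(A) thethkhekhifeth is wrong: it uses imperative instead of optative for mood.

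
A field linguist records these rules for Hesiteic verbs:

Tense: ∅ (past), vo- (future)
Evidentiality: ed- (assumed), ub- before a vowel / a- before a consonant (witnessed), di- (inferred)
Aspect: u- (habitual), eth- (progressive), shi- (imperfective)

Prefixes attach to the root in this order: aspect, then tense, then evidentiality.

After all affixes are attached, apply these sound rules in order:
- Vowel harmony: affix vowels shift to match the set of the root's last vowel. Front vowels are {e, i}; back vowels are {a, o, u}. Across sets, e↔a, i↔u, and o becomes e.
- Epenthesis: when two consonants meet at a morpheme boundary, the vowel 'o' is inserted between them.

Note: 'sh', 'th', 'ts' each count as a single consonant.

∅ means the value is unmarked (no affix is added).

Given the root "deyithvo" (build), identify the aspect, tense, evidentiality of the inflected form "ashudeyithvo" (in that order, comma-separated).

imperfective, past, witnessed

Segment: a-shi-deyithvo.
aspect: shi- → imperfective.
tense: ∅ → past.
evidentiality: ub/a- → witnessed.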